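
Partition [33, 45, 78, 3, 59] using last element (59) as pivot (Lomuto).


Pivot: 59
  33 <= 59: advance i (no swap)
  45 <= 59: advance i (no swap)
  3 <= 59: swap -> [33, 45, 3, 78, 59]
Place pivot at 3: [33, 45, 3, 59, 78]

Partitioned: [33, 45, 3, 59, 78]


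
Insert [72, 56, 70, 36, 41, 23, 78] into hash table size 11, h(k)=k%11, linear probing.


Insert 72: h=6 -> slot 6
Insert 56: h=1 -> slot 1
Insert 70: h=4 -> slot 4
Insert 36: h=3 -> slot 3
Insert 41: h=8 -> slot 8
Insert 23: h=1, 1 probes -> slot 2
Insert 78: h=1, 4 probes -> slot 5

Table: [None, 56, 23, 36, 70, 78, 72, None, 41, None, None]


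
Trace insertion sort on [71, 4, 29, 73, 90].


Initial: [71, 4, 29, 73, 90]
Insert 4: [4, 71, 29, 73, 90]
Insert 29: [4, 29, 71, 73, 90]
Insert 73: [4, 29, 71, 73, 90]
Insert 90: [4, 29, 71, 73, 90]

Sorted: [4, 29, 71, 73, 90]


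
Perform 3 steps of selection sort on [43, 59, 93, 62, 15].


Initial: [43, 59, 93, 62, 15]
Step 1: min=15 at 4
  Swap: [15, 59, 93, 62, 43]
Step 2: min=43 at 4
  Swap: [15, 43, 93, 62, 59]
Step 3: min=59 at 4
  Swap: [15, 43, 59, 62, 93]

After 3 steps: [15, 43, 59, 62, 93]


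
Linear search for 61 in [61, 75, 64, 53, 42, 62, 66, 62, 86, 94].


i=0: 61==61 found!

Found at 0, 1 comps


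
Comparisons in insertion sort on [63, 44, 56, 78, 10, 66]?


Algorithm: insertion sort
Input: [63, 44, 56, 78, 10, 66]
Sorted: [10, 44, 56, 63, 66, 78]

10


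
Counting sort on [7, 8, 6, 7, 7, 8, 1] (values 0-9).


Input: [7, 8, 6, 7, 7, 8, 1]
Counts: [0, 1, 0, 0, 0, 0, 1, 3, 2, 0]

Sorted: [1, 6, 7, 7, 7, 8, 8]


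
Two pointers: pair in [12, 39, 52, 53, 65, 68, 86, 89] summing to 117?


lo=0(12)+hi=7(89)=101
lo=1(39)+hi=7(89)=128
lo=1(39)+hi=6(86)=125
lo=1(39)+hi=5(68)=107
lo=2(52)+hi=5(68)=120
lo=2(52)+hi=4(65)=117

Yes: 52+65=117


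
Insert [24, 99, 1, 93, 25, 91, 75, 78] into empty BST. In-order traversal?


Insert 24: root
Insert 99: R from 24
Insert 1: L from 24
Insert 93: R from 24 -> L from 99
Insert 25: R from 24 -> L from 99 -> L from 93
Insert 91: R from 24 -> L from 99 -> L from 93 -> R from 25
Insert 75: R from 24 -> L from 99 -> L from 93 -> R from 25 -> L from 91
Insert 78: R from 24 -> L from 99 -> L from 93 -> R from 25 -> L from 91 -> R from 75

In-order: [1, 24, 25, 75, 78, 91, 93, 99]


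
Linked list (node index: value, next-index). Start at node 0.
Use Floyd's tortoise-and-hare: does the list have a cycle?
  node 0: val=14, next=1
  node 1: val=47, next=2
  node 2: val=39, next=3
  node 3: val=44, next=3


Floyd's tortoise (slow, +1) and hare (fast, +2):
  init: slow=0, fast=0
  step 1: slow=1, fast=2
  step 2: slow=2, fast=3
  step 3: slow=3, fast=3
  slow == fast at node 3: cycle detected

Cycle: yes


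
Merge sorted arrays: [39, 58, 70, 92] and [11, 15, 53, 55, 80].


Take 11 from B
Take 15 from B
Take 39 from A
Take 53 from B
Take 55 from B
Take 58 from A
Take 70 from A
Take 80 from B

Merged: [11, 15, 39, 53, 55, 58, 70, 80, 92]


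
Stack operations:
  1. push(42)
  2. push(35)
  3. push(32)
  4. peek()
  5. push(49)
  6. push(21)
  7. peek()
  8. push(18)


push(42) -> [42]
push(35) -> [42, 35]
push(32) -> [42, 35, 32]
peek()->32
push(49) -> [42, 35, 32, 49]
push(21) -> [42, 35, 32, 49, 21]
peek()->21
push(18) -> [42, 35, 32, 49, 21, 18]

Final stack: [42, 35, 32, 49, 21, 18]


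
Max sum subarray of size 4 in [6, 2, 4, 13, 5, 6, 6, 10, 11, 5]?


[0:4]: 25
[1:5]: 24
[2:6]: 28
[3:7]: 30
[4:8]: 27
[5:9]: 33
[6:10]: 32

Max: 33 at [5:9]


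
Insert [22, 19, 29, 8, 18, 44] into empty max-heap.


Insert 22: [22]
Insert 19: [22, 19]
Insert 29: [29, 19, 22]
Insert 8: [29, 19, 22, 8]
Insert 18: [29, 19, 22, 8, 18]
Insert 44: [44, 19, 29, 8, 18, 22]

Final heap: [44, 19, 29, 8, 18, 22]


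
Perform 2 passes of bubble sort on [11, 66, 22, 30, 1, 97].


Initial: [11, 66, 22, 30, 1, 97]
Pass 1: [11, 22, 30, 1, 66, 97] (3 swaps)
Pass 2: [11, 22, 1, 30, 66, 97] (1 swaps)

After 2 passes: [11, 22, 1, 30, 66, 97]


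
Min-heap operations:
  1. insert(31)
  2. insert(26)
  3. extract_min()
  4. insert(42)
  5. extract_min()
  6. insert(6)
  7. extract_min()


insert(31) -> [31]
insert(26) -> [26, 31]
extract_min()->26, [31]
insert(42) -> [31, 42]
extract_min()->31, [42]
insert(6) -> [6, 42]
extract_min()->6, [42]

Final heap: [42]


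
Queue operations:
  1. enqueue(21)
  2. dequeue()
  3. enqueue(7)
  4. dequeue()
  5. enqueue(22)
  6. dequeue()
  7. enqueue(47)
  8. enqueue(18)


enqueue(21) -> [21]
dequeue()->21, []
enqueue(7) -> [7]
dequeue()->7, []
enqueue(22) -> [22]
dequeue()->22, []
enqueue(47) -> [47]
enqueue(18) -> [47, 18]

Final queue: [47, 18]


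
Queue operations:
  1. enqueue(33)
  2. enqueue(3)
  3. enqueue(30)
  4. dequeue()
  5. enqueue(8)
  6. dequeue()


enqueue(33) -> [33]
enqueue(3) -> [33, 3]
enqueue(30) -> [33, 3, 30]
dequeue()->33, [3, 30]
enqueue(8) -> [3, 30, 8]
dequeue()->3, [30, 8]

Final queue: [30, 8]


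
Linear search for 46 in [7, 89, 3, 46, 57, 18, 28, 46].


i=0: 7!=46
i=1: 89!=46
i=2: 3!=46
i=3: 46==46 found!

Found at 3, 4 comps


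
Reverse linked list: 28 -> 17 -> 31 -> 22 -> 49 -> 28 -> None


Step 1: curr=28, set curr.next=prev(None) | reversed so far: 28
Step 2: curr=17, set curr.next=prev(28) | reversed so far: 17 -> 28
Step 3: curr=31, set curr.next=prev(17) | reversed so far: 31 -> 17 -> 28
Step 4: curr=22, set curr.next=prev(31) | reversed so far: 22 -> 31 -> 17 -> 28
Step 5: curr=49, set curr.next=prev(22) | reversed so far: 49 -> 22 -> 31 -> 17 -> 28
Step 6: curr=28, set curr.next=prev(49) | reversed so far: 28 -> 49 -> 22 -> 31 -> 17 -> 28

28 -> 49 -> 22 -> 31 -> 17 -> 28 -> None


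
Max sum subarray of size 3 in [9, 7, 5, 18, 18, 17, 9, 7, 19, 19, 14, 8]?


[0:3]: 21
[1:4]: 30
[2:5]: 41
[3:6]: 53
[4:7]: 44
[5:8]: 33
[6:9]: 35
[7:10]: 45
[8:11]: 52
[9:12]: 41

Max: 53 at [3:6]


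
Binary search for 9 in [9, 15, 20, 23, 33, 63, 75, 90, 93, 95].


Step 1: lo=0, hi=9, mid=4, val=33
Step 2: lo=0, hi=3, mid=1, val=15
Step 3: lo=0, hi=0, mid=0, val=9

Found at index 0


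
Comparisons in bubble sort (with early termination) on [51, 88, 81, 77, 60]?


Algorithm: bubble sort (with early termination)
Input: [51, 88, 81, 77, 60]
Sorted: [51, 60, 77, 81, 88]

10


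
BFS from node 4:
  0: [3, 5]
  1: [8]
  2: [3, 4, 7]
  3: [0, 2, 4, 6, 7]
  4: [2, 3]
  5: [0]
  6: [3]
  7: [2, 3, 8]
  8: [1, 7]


Visit 4, enqueue [2, 3]
Visit 2, enqueue [7]
Visit 3, enqueue [0, 6]
Visit 7, enqueue [8]
Visit 0, enqueue [5]
Visit 6, enqueue []
Visit 8, enqueue [1]
Visit 5, enqueue []
Visit 1, enqueue []

BFS order: [4, 2, 3, 7, 0, 6, 8, 5, 1]


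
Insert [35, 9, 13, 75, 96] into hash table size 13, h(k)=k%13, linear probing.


Insert 35: h=9 -> slot 9
Insert 9: h=9, 1 probes -> slot 10
Insert 13: h=0 -> slot 0
Insert 75: h=10, 1 probes -> slot 11
Insert 96: h=5 -> slot 5

Table: [13, None, None, None, None, 96, None, None, None, 35, 9, 75, None]


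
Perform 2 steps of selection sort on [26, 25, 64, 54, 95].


Initial: [26, 25, 64, 54, 95]
Step 1: min=25 at 1
  Swap: [25, 26, 64, 54, 95]
Step 2: min=26 at 1
  Swap: [25, 26, 64, 54, 95]

After 2 steps: [25, 26, 64, 54, 95]


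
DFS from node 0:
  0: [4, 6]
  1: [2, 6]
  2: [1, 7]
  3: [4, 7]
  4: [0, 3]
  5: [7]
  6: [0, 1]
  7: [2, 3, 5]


Visit 0, push [6, 4]
Visit 4, push [3]
Visit 3, push [7]
Visit 7, push [5, 2]
Visit 2, push [1]
Visit 1, push [6]
Visit 6, push []
Visit 5, push []

DFS order: [0, 4, 3, 7, 2, 1, 6, 5]


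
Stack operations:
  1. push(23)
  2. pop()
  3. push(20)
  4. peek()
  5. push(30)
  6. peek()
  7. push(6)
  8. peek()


push(23) -> [23]
pop()->23, []
push(20) -> [20]
peek()->20
push(30) -> [20, 30]
peek()->30
push(6) -> [20, 30, 6]
peek()->6

Final stack: [20, 30, 6]


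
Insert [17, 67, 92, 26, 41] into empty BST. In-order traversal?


Insert 17: root
Insert 67: R from 17
Insert 92: R from 17 -> R from 67
Insert 26: R from 17 -> L from 67
Insert 41: R from 17 -> L from 67 -> R from 26

In-order: [17, 26, 41, 67, 92]


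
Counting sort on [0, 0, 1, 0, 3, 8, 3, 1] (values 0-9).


Input: [0, 0, 1, 0, 3, 8, 3, 1]
Counts: [3, 2, 0, 2, 0, 0, 0, 0, 1, 0]

Sorted: [0, 0, 0, 1, 1, 3, 3, 8]


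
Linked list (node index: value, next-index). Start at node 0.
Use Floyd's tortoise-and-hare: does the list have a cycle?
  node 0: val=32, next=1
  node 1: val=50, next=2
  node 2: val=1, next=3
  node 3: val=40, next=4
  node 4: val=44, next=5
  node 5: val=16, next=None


Floyd's tortoise (slow, +1) and hare (fast, +2):
  init: slow=0, fast=0
  step 1: slow=1, fast=2
  step 2: slow=2, fast=4
  step 3: fast 4->5->None, no cycle

Cycle: no


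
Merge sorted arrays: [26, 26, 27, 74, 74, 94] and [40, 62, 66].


Take 26 from A
Take 26 from A
Take 27 from A
Take 40 from B
Take 62 from B
Take 66 from B

Merged: [26, 26, 27, 40, 62, 66, 74, 74, 94]


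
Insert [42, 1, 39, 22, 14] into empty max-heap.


Insert 42: [42]
Insert 1: [42, 1]
Insert 39: [42, 1, 39]
Insert 22: [42, 22, 39, 1]
Insert 14: [42, 22, 39, 1, 14]

Final heap: [42, 22, 39, 1, 14]


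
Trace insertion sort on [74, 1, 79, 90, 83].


Initial: [74, 1, 79, 90, 83]
Insert 1: [1, 74, 79, 90, 83]
Insert 79: [1, 74, 79, 90, 83]
Insert 90: [1, 74, 79, 90, 83]
Insert 83: [1, 74, 79, 83, 90]

Sorted: [1, 74, 79, 83, 90]


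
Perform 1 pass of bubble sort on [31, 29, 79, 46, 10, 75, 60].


Initial: [31, 29, 79, 46, 10, 75, 60]
Pass 1: [29, 31, 46, 10, 75, 60, 79] (5 swaps)

After 1 pass: [29, 31, 46, 10, 75, 60, 79]


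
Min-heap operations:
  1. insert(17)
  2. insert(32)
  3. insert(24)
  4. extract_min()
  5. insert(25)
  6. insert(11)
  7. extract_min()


insert(17) -> [17]
insert(32) -> [17, 32]
insert(24) -> [17, 32, 24]
extract_min()->17, [24, 32]
insert(25) -> [24, 32, 25]
insert(11) -> [11, 24, 25, 32]
extract_min()->11, [24, 32, 25]

Final heap: [24, 32, 25]


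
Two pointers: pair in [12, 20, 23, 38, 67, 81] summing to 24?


lo=0(12)+hi=5(81)=93
lo=0(12)+hi=4(67)=79
lo=0(12)+hi=3(38)=50
lo=0(12)+hi=2(23)=35
lo=0(12)+hi=1(20)=32

No pair found


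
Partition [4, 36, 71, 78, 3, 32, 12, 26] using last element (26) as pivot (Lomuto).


Pivot: 26
  4 <= 26: advance i (no swap)
  3 <= 26: swap -> [4, 3, 71, 78, 36, 32, 12, 26]
  12 <= 26: swap -> [4, 3, 12, 78, 36, 32, 71, 26]
Place pivot at 3: [4, 3, 12, 26, 36, 32, 71, 78]

Partitioned: [4, 3, 12, 26, 36, 32, 71, 78]


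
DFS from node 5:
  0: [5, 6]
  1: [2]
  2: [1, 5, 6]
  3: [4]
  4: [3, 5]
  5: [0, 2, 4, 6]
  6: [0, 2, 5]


Visit 5, push [6, 4, 2, 0]
Visit 0, push [6]
Visit 6, push [2]
Visit 2, push [1]
Visit 1, push []
Visit 4, push [3]
Visit 3, push []

DFS order: [5, 0, 6, 2, 1, 4, 3]


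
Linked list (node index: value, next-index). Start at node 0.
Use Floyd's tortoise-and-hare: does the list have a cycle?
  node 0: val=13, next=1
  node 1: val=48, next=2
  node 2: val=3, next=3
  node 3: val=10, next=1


Floyd's tortoise (slow, +1) and hare (fast, +2):
  init: slow=0, fast=0
  step 1: slow=1, fast=2
  step 2: slow=2, fast=1
  step 3: slow=3, fast=3
  slow == fast at node 3: cycle detected

Cycle: yes


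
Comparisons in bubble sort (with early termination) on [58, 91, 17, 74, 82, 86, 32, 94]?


Algorithm: bubble sort (with early termination)
Input: [58, 91, 17, 74, 82, 86, 32, 94]
Sorted: [17, 32, 58, 74, 82, 86, 91, 94]

27


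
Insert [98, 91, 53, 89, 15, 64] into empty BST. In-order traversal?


Insert 98: root
Insert 91: L from 98
Insert 53: L from 98 -> L from 91
Insert 89: L from 98 -> L from 91 -> R from 53
Insert 15: L from 98 -> L from 91 -> L from 53
Insert 64: L from 98 -> L from 91 -> R from 53 -> L from 89

In-order: [15, 53, 64, 89, 91, 98]


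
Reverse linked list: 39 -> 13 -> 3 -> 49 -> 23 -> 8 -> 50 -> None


Step 1: curr=39, set curr.next=prev(None) | reversed so far: 39
Step 2: curr=13, set curr.next=prev(39) | reversed so far: 13 -> 39
Step 3: curr=3, set curr.next=prev(13) | reversed so far: 3 -> 13 -> 39
Step 4: curr=49, set curr.next=prev(3) | reversed so far: 49 -> 3 -> 13 -> 39
Step 5: curr=23, set curr.next=prev(49) | reversed so far: 23 -> 49 -> 3 -> 13 -> 39
Step 6: curr=8, set curr.next=prev(23) | reversed so far: 8 -> 23 -> 49 -> 3 -> 13 -> 39
Step 7: curr=50, set curr.next=prev(8) | reversed so far: 50 -> 8 -> 23 -> 49 -> 3 -> 13 -> 39

50 -> 8 -> 23 -> 49 -> 3 -> 13 -> 39 -> None


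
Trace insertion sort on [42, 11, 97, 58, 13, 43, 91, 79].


Initial: [42, 11, 97, 58, 13, 43, 91, 79]
Insert 11: [11, 42, 97, 58, 13, 43, 91, 79]
Insert 97: [11, 42, 97, 58, 13, 43, 91, 79]
Insert 58: [11, 42, 58, 97, 13, 43, 91, 79]
Insert 13: [11, 13, 42, 58, 97, 43, 91, 79]
Insert 43: [11, 13, 42, 43, 58, 97, 91, 79]
Insert 91: [11, 13, 42, 43, 58, 91, 97, 79]
Insert 79: [11, 13, 42, 43, 58, 79, 91, 97]

Sorted: [11, 13, 42, 43, 58, 79, 91, 97]


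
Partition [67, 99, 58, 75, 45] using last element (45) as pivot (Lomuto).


Pivot: 45
Place pivot at 0: [45, 99, 58, 75, 67]

Partitioned: [45, 99, 58, 75, 67]


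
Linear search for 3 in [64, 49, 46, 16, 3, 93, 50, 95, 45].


i=0: 64!=3
i=1: 49!=3
i=2: 46!=3
i=3: 16!=3
i=4: 3==3 found!

Found at 4, 5 comps


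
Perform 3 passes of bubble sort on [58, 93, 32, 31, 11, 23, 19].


Initial: [58, 93, 32, 31, 11, 23, 19]
Pass 1: [58, 32, 31, 11, 23, 19, 93] (5 swaps)
Pass 2: [32, 31, 11, 23, 19, 58, 93] (5 swaps)
Pass 3: [31, 11, 23, 19, 32, 58, 93] (4 swaps)

After 3 passes: [31, 11, 23, 19, 32, 58, 93]


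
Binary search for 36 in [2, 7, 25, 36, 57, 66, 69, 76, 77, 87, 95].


Step 1: lo=0, hi=10, mid=5, val=66
Step 2: lo=0, hi=4, mid=2, val=25
Step 3: lo=3, hi=4, mid=3, val=36

Found at index 3


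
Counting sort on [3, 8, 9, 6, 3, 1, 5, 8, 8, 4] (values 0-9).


Input: [3, 8, 9, 6, 3, 1, 5, 8, 8, 4]
Counts: [0, 1, 0, 2, 1, 1, 1, 0, 3, 1]

Sorted: [1, 3, 3, 4, 5, 6, 8, 8, 8, 9]


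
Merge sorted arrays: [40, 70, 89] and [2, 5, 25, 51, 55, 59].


Take 2 from B
Take 5 from B
Take 25 from B
Take 40 from A
Take 51 from B
Take 55 from B
Take 59 from B

Merged: [2, 5, 25, 40, 51, 55, 59, 70, 89]


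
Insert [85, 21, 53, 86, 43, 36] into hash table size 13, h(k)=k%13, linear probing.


Insert 85: h=7 -> slot 7
Insert 21: h=8 -> slot 8
Insert 53: h=1 -> slot 1
Insert 86: h=8, 1 probes -> slot 9
Insert 43: h=4 -> slot 4
Insert 36: h=10 -> slot 10

Table: [None, 53, None, None, 43, None, None, 85, 21, 86, 36, None, None]


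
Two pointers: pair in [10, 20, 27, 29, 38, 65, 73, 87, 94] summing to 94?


lo=0(10)+hi=8(94)=104
lo=0(10)+hi=7(87)=97
lo=0(10)+hi=6(73)=83
lo=1(20)+hi=6(73)=93
lo=2(27)+hi=6(73)=100
lo=2(27)+hi=5(65)=92
lo=3(29)+hi=5(65)=94

Yes: 29+65=94


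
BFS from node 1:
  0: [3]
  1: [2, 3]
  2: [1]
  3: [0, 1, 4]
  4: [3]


Visit 1, enqueue [2, 3]
Visit 2, enqueue []
Visit 3, enqueue [0, 4]
Visit 0, enqueue []
Visit 4, enqueue []

BFS order: [1, 2, 3, 0, 4]


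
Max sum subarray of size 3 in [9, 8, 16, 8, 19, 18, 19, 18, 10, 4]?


[0:3]: 33
[1:4]: 32
[2:5]: 43
[3:6]: 45
[4:7]: 56
[5:8]: 55
[6:9]: 47
[7:10]: 32

Max: 56 at [4:7]


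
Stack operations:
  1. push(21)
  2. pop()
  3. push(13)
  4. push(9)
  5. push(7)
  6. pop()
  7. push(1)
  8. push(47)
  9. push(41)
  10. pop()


push(21) -> [21]
pop()->21, []
push(13) -> [13]
push(9) -> [13, 9]
push(7) -> [13, 9, 7]
pop()->7, [13, 9]
push(1) -> [13, 9, 1]
push(47) -> [13, 9, 1, 47]
push(41) -> [13, 9, 1, 47, 41]
pop()->41, [13, 9, 1, 47]

Final stack: [13, 9, 1, 47]


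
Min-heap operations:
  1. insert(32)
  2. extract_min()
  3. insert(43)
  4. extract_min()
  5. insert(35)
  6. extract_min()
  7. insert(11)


insert(32) -> [32]
extract_min()->32, []
insert(43) -> [43]
extract_min()->43, []
insert(35) -> [35]
extract_min()->35, []
insert(11) -> [11]

Final heap: [11]


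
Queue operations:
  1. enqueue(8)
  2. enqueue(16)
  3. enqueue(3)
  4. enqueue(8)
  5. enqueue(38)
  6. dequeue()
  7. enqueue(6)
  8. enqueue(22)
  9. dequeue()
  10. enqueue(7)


enqueue(8) -> [8]
enqueue(16) -> [8, 16]
enqueue(3) -> [8, 16, 3]
enqueue(8) -> [8, 16, 3, 8]
enqueue(38) -> [8, 16, 3, 8, 38]
dequeue()->8, [16, 3, 8, 38]
enqueue(6) -> [16, 3, 8, 38, 6]
enqueue(22) -> [16, 3, 8, 38, 6, 22]
dequeue()->16, [3, 8, 38, 6, 22]
enqueue(7) -> [3, 8, 38, 6, 22, 7]

Final queue: [3, 8, 38, 6, 22, 7]


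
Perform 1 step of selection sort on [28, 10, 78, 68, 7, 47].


Initial: [28, 10, 78, 68, 7, 47]
Step 1: min=7 at 4
  Swap: [7, 10, 78, 68, 28, 47]

After 1 step: [7, 10, 78, 68, 28, 47]


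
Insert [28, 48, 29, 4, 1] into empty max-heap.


Insert 28: [28]
Insert 48: [48, 28]
Insert 29: [48, 28, 29]
Insert 4: [48, 28, 29, 4]
Insert 1: [48, 28, 29, 4, 1]

Final heap: [48, 28, 29, 4, 1]


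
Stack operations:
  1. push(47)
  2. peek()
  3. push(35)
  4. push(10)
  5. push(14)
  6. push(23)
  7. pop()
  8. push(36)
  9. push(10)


push(47) -> [47]
peek()->47
push(35) -> [47, 35]
push(10) -> [47, 35, 10]
push(14) -> [47, 35, 10, 14]
push(23) -> [47, 35, 10, 14, 23]
pop()->23, [47, 35, 10, 14]
push(36) -> [47, 35, 10, 14, 36]
push(10) -> [47, 35, 10, 14, 36, 10]

Final stack: [47, 35, 10, 14, 36, 10]


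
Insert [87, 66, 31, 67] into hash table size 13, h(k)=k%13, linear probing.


Insert 87: h=9 -> slot 9
Insert 66: h=1 -> slot 1
Insert 31: h=5 -> slot 5
Insert 67: h=2 -> slot 2

Table: [None, 66, 67, None, None, 31, None, None, None, 87, None, None, None]


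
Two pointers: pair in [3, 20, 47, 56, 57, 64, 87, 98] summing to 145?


lo=0(3)+hi=7(98)=101
lo=1(20)+hi=7(98)=118
lo=2(47)+hi=7(98)=145

Yes: 47+98=145


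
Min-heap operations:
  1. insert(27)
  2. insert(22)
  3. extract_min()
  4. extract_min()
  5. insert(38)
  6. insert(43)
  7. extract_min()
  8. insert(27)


insert(27) -> [27]
insert(22) -> [22, 27]
extract_min()->22, [27]
extract_min()->27, []
insert(38) -> [38]
insert(43) -> [38, 43]
extract_min()->38, [43]
insert(27) -> [27, 43]

Final heap: [27, 43]


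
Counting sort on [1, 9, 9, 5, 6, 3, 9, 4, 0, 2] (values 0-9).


Input: [1, 9, 9, 5, 6, 3, 9, 4, 0, 2]
Counts: [1, 1, 1, 1, 1, 1, 1, 0, 0, 3]

Sorted: [0, 1, 2, 3, 4, 5, 6, 9, 9, 9]


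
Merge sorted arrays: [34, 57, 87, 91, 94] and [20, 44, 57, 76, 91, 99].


Take 20 from B
Take 34 from A
Take 44 from B
Take 57 from A
Take 57 from B
Take 76 from B
Take 87 from A
Take 91 from A
Take 91 from B
Take 94 from A

Merged: [20, 34, 44, 57, 57, 76, 87, 91, 91, 94, 99]


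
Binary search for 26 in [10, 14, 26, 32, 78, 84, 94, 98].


Step 1: lo=0, hi=7, mid=3, val=32
Step 2: lo=0, hi=2, mid=1, val=14
Step 3: lo=2, hi=2, mid=2, val=26

Found at index 2


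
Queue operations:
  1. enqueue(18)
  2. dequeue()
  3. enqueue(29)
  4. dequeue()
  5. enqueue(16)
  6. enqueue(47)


enqueue(18) -> [18]
dequeue()->18, []
enqueue(29) -> [29]
dequeue()->29, []
enqueue(16) -> [16]
enqueue(47) -> [16, 47]

Final queue: [16, 47]


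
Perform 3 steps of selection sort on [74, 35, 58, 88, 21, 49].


Initial: [74, 35, 58, 88, 21, 49]
Step 1: min=21 at 4
  Swap: [21, 35, 58, 88, 74, 49]
Step 2: min=35 at 1
  Swap: [21, 35, 58, 88, 74, 49]
Step 3: min=49 at 5
  Swap: [21, 35, 49, 88, 74, 58]

After 3 steps: [21, 35, 49, 88, 74, 58]


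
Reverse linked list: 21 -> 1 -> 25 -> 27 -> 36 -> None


Step 1: curr=21, set curr.next=prev(None) | reversed so far: 21
Step 2: curr=1, set curr.next=prev(21) | reversed so far: 1 -> 21
Step 3: curr=25, set curr.next=prev(1) | reversed so far: 25 -> 1 -> 21
Step 4: curr=27, set curr.next=prev(25) | reversed so far: 27 -> 25 -> 1 -> 21
Step 5: curr=36, set curr.next=prev(27) | reversed so far: 36 -> 27 -> 25 -> 1 -> 21

36 -> 27 -> 25 -> 1 -> 21 -> None


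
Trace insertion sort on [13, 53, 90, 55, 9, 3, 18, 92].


Initial: [13, 53, 90, 55, 9, 3, 18, 92]
Insert 53: [13, 53, 90, 55, 9, 3, 18, 92]
Insert 90: [13, 53, 90, 55, 9, 3, 18, 92]
Insert 55: [13, 53, 55, 90, 9, 3, 18, 92]
Insert 9: [9, 13, 53, 55, 90, 3, 18, 92]
Insert 3: [3, 9, 13, 53, 55, 90, 18, 92]
Insert 18: [3, 9, 13, 18, 53, 55, 90, 92]
Insert 92: [3, 9, 13, 18, 53, 55, 90, 92]

Sorted: [3, 9, 13, 18, 53, 55, 90, 92]


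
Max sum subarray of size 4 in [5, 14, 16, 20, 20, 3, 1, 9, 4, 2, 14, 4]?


[0:4]: 55
[1:5]: 70
[2:6]: 59
[3:7]: 44
[4:8]: 33
[5:9]: 17
[6:10]: 16
[7:11]: 29
[8:12]: 24

Max: 70 at [1:5]


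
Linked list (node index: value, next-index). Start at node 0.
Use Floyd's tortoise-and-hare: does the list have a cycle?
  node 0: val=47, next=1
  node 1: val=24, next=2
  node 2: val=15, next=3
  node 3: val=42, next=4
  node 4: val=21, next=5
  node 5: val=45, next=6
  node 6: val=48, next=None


Floyd's tortoise (slow, +1) and hare (fast, +2):
  init: slow=0, fast=0
  step 1: slow=1, fast=2
  step 2: slow=2, fast=4
  step 3: slow=3, fast=6
  step 4: fast -> None, no cycle

Cycle: no


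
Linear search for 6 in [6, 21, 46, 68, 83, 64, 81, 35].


i=0: 6==6 found!

Found at 0, 1 comps


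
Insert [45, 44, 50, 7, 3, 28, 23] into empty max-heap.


Insert 45: [45]
Insert 44: [45, 44]
Insert 50: [50, 44, 45]
Insert 7: [50, 44, 45, 7]
Insert 3: [50, 44, 45, 7, 3]
Insert 28: [50, 44, 45, 7, 3, 28]
Insert 23: [50, 44, 45, 7, 3, 28, 23]

Final heap: [50, 44, 45, 7, 3, 28, 23]


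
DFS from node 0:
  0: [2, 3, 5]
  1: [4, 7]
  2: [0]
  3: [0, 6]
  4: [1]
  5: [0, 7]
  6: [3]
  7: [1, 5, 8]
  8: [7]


Visit 0, push [5, 3, 2]
Visit 2, push []
Visit 3, push [6]
Visit 6, push []
Visit 5, push [7]
Visit 7, push [8, 1]
Visit 1, push [4]
Visit 4, push []
Visit 8, push []

DFS order: [0, 2, 3, 6, 5, 7, 1, 4, 8]


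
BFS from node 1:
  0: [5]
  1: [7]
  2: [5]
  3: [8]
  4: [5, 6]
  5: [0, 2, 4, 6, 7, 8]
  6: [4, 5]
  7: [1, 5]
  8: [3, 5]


Visit 1, enqueue [7]
Visit 7, enqueue [5]
Visit 5, enqueue [0, 2, 4, 6, 8]
Visit 0, enqueue []
Visit 2, enqueue []
Visit 4, enqueue []
Visit 6, enqueue []
Visit 8, enqueue [3]
Visit 3, enqueue []

BFS order: [1, 7, 5, 0, 2, 4, 6, 8, 3]


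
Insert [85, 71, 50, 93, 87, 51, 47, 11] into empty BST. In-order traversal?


Insert 85: root
Insert 71: L from 85
Insert 50: L from 85 -> L from 71
Insert 93: R from 85
Insert 87: R from 85 -> L from 93
Insert 51: L from 85 -> L from 71 -> R from 50
Insert 47: L from 85 -> L from 71 -> L from 50
Insert 11: L from 85 -> L from 71 -> L from 50 -> L from 47

In-order: [11, 47, 50, 51, 71, 85, 87, 93]


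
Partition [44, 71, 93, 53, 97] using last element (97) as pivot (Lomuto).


Pivot: 97
  44 <= 97: advance i (no swap)
  71 <= 97: advance i (no swap)
  93 <= 97: advance i (no swap)
  53 <= 97: advance i (no swap)
Place pivot at 4: [44, 71, 93, 53, 97]

Partitioned: [44, 71, 93, 53, 97]


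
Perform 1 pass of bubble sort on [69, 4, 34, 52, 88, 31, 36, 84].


Initial: [69, 4, 34, 52, 88, 31, 36, 84]
Pass 1: [4, 34, 52, 69, 31, 36, 84, 88] (6 swaps)

After 1 pass: [4, 34, 52, 69, 31, 36, 84, 88]


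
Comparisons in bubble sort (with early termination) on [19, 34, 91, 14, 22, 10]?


Algorithm: bubble sort (with early termination)
Input: [19, 34, 91, 14, 22, 10]
Sorted: [10, 14, 19, 22, 34, 91]

15


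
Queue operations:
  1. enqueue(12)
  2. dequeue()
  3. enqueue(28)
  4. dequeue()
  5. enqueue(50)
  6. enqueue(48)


enqueue(12) -> [12]
dequeue()->12, []
enqueue(28) -> [28]
dequeue()->28, []
enqueue(50) -> [50]
enqueue(48) -> [50, 48]

Final queue: [50, 48]


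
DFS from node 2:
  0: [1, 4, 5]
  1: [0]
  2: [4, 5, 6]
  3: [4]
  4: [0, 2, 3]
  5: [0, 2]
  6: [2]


Visit 2, push [6, 5, 4]
Visit 4, push [3, 0]
Visit 0, push [5, 1]
Visit 1, push []
Visit 5, push []
Visit 3, push []
Visit 6, push []

DFS order: [2, 4, 0, 1, 5, 3, 6]


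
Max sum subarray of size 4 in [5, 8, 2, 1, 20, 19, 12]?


[0:4]: 16
[1:5]: 31
[2:6]: 42
[3:7]: 52

Max: 52 at [3:7]


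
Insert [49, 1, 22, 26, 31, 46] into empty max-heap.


Insert 49: [49]
Insert 1: [49, 1]
Insert 22: [49, 1, 22]
Insert 26: [49, 26, 22, 1]
Insert 31: [49, 31, 22, 1, 26]
Insert 46: [49, 31, 46, 1, 26, 22]

Final heap: [49, 31, 46, 1, 26, 22]


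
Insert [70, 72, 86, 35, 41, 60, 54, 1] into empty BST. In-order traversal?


Insert 70: root
Insert 72: R from 70
Insert 86: R from 70 -> R from 72
Insert 35: L from 70
Insert 41: L from 70 -> R from 35
Insert 60: L from 70 -> R from 35 -> R from 41
Insert 54: L from 70 -> R from 35 -> R from 41 -> L from 60
Insert 1: L from 70 -> L from 35

In-order: [1, 35, 41, 54, 60, 70, 72, 86]


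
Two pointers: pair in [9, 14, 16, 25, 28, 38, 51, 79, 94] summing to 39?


lo=0(9)+hi=8(94)=103
lo=0(9)+hi=7(79)=88
lo=0(9)+hi=6(51)=60
lo=0(9)+hi=5(38)=47
lo=0(9)+hi=4(28)=37
lo=1(14)+hi=4(28)=42
lo=1(14)+hi=3(25)=39

Yes: 14+25=39


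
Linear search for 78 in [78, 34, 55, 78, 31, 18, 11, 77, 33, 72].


i=0: 78==78 found!

Found at 0, 1 comps


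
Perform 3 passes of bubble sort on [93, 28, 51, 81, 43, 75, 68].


Initial: [93, 28, 51, 81, 43, 75, 68]
Pass 1: [28, 51, 81, 43, 75, 68, 93] (6 swaps)
Pass 2: [28, 51, 43, 75, 68, 81, 93] (3 swaps)
Pass 3: [28, 43, 51, 68, 75, 81, 93] (2 swaps)

After 3 passes: [28, 43, 51, 68, 75, 81, 93]


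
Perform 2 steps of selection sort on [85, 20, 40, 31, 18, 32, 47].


Initial: [85, 20, 40, 31, 18, 32, 47]
Step 1: min=18 at 4
  Swap: [18, 20, 40, 31, 85, 32, 47]
Step 2: min=20 at 1
  Swap: [18, 20, 40, 31, 85, 32, 47]

After 2 steps: [18, 20, 40, 31, 85, 32, 47]


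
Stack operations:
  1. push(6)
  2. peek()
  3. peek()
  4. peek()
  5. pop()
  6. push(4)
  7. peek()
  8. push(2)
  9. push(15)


push(6) -> [6]
peek()->6
peek()->6
peek()->6
pop()->6, []
push(4) -> [4]
peek()->4
push(2) -> [4, 2]
push(15) -> [4, 2, 15]

Final stack: [4, 2, 15]


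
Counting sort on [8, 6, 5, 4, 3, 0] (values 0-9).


Input: [8, 6, 5, 4, 3, 0]
Counts: [1, 0, 0, 1, 1, 1, 1, 0, 1, 0]

Sorted: [0, 3, 4, 5, 6, 8]


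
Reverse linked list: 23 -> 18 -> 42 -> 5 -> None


Step 1: curr=23, set curr.next=prev(None) | reversed so far: 23
Step 2: curr=18, set curr.next=prev(23) | reversed so far: 18 -> 23
Step 3: curr=42, set curr.next=prev(18) | reversed so far: 42 -> 18 -> 23
Step 4: curr=5, set curr.next=prev(42) | reversed so far: 5 -> 42 -> 18 -> 23

5 -> 42 -> 18 -> 23 -> None


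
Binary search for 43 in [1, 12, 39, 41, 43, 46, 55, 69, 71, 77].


Step 1: lo=0, hi=9, mid=4, val=43

Found at index 4


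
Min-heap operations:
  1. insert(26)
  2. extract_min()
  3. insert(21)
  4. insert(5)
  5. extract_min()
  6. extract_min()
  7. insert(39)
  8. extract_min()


insert(26) -> [26]
extract_min()->26, []
insert(21) -> [21]
insert(5) -> [5, 21]
extract_min()->5, [21]
extract_min()->21, []
insert(39) -> [39]
extract_min()->39, []

Final heap: []


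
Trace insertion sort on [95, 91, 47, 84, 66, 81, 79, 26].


Initial: [95, 91, 47, 84, 66, 81, 79, 26]
Insert 91: [91, 95, 47, 84, 66, 81, 79, 26]
Insert 47: [47, 91, 95, 84, 66, 81, 79, 26]
Insert 84: [47, 84, 91, 95, 66, 81, 79, 26]
Insert 66: [47, 66, 84, 91, 95, 81, 79, 26]
Insert 81: [47, 66, 81, 84, 91, 95, 79, 26]
Insert 79: [47, 66, 79, 81, 84, 91, 95, 26]
Insert 26: [26, 47, 66, 79, 81, 84, 91, 95]

Sorted: [26, 47, 66, 79, 81, 84, 91, 95]


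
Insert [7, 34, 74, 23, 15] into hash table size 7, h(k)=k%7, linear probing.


Insert 7: h=0 -> slot 0
Insert 34: h=6 -> slot 6
Insert 74: h=4 -> slot 4
Insert 23: h=2 -> slot 2
Insert 15: h=1 -> slot 1

Table: [7, 15, 23, None, 74, None, 34]


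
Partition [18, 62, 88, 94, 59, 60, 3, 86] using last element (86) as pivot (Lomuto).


Pivot: 86
  18 <= 86: advance i (no swap)
  62 <= 86: advance i (no swap)
  59 <= 86: swap -> [18, 62, 59, 94, 88, 60, 3, 86]
  60 <= 86: swap -> [18, 62, 59, 60, 88, 94, 3, 86]
  3 <= 86: swap -> [18, 62, 59, 60, 3, 94, 88, 86]
Place pivot at 5: [18, 62, 59, 60, 3, 86, 88, 94]

Partitioned: [18, 62, 59, 60, 3, 86, 88, 94]


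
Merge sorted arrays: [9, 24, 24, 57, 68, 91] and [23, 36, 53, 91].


Take 9 from A
Take 23 from B
Take 24 from A
Take 24 from A
Take 36 from B
Take 53 from B
Take 57 from A
Take 68 from A
Take 91 from A

Merged: [9, 23, 24, 24, 36, 53, 57, 68, 91, 91]


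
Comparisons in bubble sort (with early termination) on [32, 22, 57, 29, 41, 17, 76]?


Algorithm: bubble sort (with early termination)
Input: [32, 22, 57, 29, 41, 17, 76]
Sorted: [17, 22, 29, 32, 41, 57, 76]

21


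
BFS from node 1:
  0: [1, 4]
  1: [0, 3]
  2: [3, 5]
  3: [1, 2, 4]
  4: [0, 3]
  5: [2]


Visit 1, enqueue [0, 3]
Visit 0, enqueue [4]
Visit 3, enqueue [2]
Visit 4, enqueue []
Visit 2, enqueue [5]
Visit 5, enqueue []

BFS order: [1, 0, 3, 4, 2, 5]


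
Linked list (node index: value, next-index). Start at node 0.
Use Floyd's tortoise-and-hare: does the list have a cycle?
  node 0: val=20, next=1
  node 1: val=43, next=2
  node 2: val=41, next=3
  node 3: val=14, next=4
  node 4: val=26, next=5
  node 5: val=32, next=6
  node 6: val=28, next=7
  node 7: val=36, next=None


Floyd's tortoise (slow, +1) and hare (fast, +2):
  init: slow=0, fast=0
  step 1: slow=1, fast=2
  step 2: slow=2, fast=4
  step 3: slow=3, fast=6
  step 4: fast 6->7->None, no cycle

Cycle: no


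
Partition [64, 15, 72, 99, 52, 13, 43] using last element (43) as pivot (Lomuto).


Pivot: 43
  15 <= 43: swap -> [15, 64, 72, 99, 52, 13, 43]
  13 <= 43: swap -> [15, 13, 72, 99, 52, 64, 43]
Place pivot at 2: [15, 13, 43, 99, 52, 64, 72]

Partitioned: [15, 13, 43, 99, 52, 64, 72]


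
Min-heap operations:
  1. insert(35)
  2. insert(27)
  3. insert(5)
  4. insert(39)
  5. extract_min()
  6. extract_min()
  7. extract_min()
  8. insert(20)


insert(35) -> [35]
insert(27) -> [27, 35]
insert(5) -> [5, 35, 27]
insert(39) -> [5, 35, 27, 39]
extract_min()->5, [27, 35, 39]
extract_min()->27, [35, 39]
extract_min()->35, [39]
insert(20) -> [20, 39]

Final heap: [20, 39]


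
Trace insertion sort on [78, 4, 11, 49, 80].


Initial: [78, 4, 11, 49, 80]
Insert 4: [4, 78, 11, 49, 80]
Insert 11: [4, 11, 78, 49, 80]
Insert 49: [4, 11, 49, 78, 80]
Insert 80: [4, 11, 49, 78, 80]

Sorted: [4, 11, 49, 78, 80]


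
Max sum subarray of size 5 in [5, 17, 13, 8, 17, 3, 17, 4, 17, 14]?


[0:5]: 60
[1:6]: 58
[2:7]: 58
[3:8]: 49
[4:9]: 58
[5:10]: 55

Max: 60 at [0:5]


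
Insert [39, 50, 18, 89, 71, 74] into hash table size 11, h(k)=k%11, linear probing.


Insert 39: h=6 -> slot 6
Insert 50: h=6, 1 probes -> slot 7
Insert 18: h=7, 1 probes -> slot 8
Insert 89: h=1 -> slot 1
Insert 71: h=5 -> slot 5
Insert 74: h=8, 1 probes -> slot 9

Table: [None, 89, None, None, None, 71, 39, 50, 18, 74, None]


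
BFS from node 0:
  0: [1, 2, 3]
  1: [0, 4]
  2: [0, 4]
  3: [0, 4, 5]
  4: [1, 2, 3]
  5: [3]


Visit 0, enqueue [1, 2, 3]
Visit 1, enqueue [4]
Visit 2, enqueue []
Visit 3, enqueue [5]
Visit 4, enqueue []
Visit 5, enqueue []

BFS order: [0, 1, 2, 3, 4, 5]


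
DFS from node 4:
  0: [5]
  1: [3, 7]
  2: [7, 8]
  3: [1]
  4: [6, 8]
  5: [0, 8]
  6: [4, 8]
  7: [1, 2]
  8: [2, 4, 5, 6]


Visit 4, push [8, 6]
Visit 6, push [8]
Visit 8, push [5, 2]
Visit 2, push [7]
Visit 7, push [1]
Visit 1, push [3]
Visit 3, push []
Visit 5, push [0]
Visit 0, push []

DFS order: [4, 6, 8, 2, 7, 1, 3, 5, 0]


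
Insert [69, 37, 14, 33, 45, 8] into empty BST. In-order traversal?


Insert 69: root
Insert 37: L from 69
Insert 14: L from 69 -> L from 37
Insert 33: L from 69 -> L from 37 -> R from 14
Insert 45: L from 69 -> R from 37
Insert 8: L from 69 -> L from 37 -> L from 14

In-order: [8, 14, 33, 37, 45, 69]


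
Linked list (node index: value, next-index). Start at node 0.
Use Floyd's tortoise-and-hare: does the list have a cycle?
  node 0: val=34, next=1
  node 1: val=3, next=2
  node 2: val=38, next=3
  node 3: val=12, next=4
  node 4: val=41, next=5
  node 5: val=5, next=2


Floyd's tortoise (slow, +1) and hare (fast, +2):
  init: slow=0, fast=0
  step 1: slow=1, fast=2
  step 2: slow=2, fast=4
  step 3: slow=3, fast=2
  step 4: slow=4, fast=4
  slow == fast at node 4: cycle detected

Cycle: yes


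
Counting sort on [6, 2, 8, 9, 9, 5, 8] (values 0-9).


Input: [6, 2, 8, 9, 9, 5, 8]
Counts: [0, 0, 1, 0, 0, 1, 1, 0, 2, 2]

Sorted: [2, 5, 6, 8, 8, 9, 9]


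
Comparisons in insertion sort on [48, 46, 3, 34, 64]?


Algorithm: insertion sort
Input: [48, 46, 3, 34, 64]
Sorted: [3, 34, 46, 48, 64]

7


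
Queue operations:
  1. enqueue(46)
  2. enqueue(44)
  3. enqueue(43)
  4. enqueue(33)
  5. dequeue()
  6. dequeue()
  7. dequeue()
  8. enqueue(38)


enqueue(46) -> [46]
enqueue(44) -> [46, 44]
enqueue(43) -> [46, 44, 43]
enqueue(33) -> [46, 44, 43, 33]
dequeue()->46, [44, 43, 33]
dequeue()->44, [43, 33]
dequeue()->43, [33]
enqueue(38) -> [33, 38]

Final queue: [33, 38]


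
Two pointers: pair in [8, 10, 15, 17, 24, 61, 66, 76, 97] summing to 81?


lo=0(8)+hi=8(97)=105
lo=0(8)+hi=7(76)=84
lo=0(8)+hi=6(66)=74
lo=1(10)+hi=6(66)=76
lo=2(15)+hi=6(66)=81

Yes: 15+66=81


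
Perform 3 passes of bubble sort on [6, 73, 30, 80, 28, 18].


Initial: [6, 73, 30, 80, 28, 18]
Pass 1: [6, 30, 73, 28, 18, 80] (3 swaps)
Pass 2: [6, 30, 28, 18, 73, 80] (2 swaps)
Pass 3: [6, 28, 18, 30, 73, 80] (2 swaps)

After 3 passes: [6, 28, 18, 30, 73, 80]


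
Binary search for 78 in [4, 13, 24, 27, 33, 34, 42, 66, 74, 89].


Step 1: lo=0, hi=9, mid=4, val=33
Step 2: lo=5, hi=9, mid=7, val=66
Step 3: lo=8, hi=9, mid=8, val=74
Step 4: lo=9, hi=9, mid=9, val=89

Not found


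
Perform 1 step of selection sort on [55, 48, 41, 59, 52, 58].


Initial: [55, 48, 41, 59, 52, 58]
Step 1: min=41 at 2
  Swap: [41, 48, 55, 59, 52, 58]

After 1 step: [41, 48, 55, 59, 52, 58]


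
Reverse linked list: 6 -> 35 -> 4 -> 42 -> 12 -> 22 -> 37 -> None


Step 1: curr=6, set curr.next=prev(None) | reversed so far: 6
Step 2: curr=35, set curr.next=prev(6) | reversed so far: 35 -> 6
Step 3: curr=4, set curr.next=prev(35) | reversed so far: 4 -> 35 -> 6
Step 4: curr=42, set curr.next=prev(4) | reversed so far: 42 -> 4 -> 35 -> 6
Step 5: curr=12, set curr.next=prev(42) | reversed so far: 12 -> 42 -> 4 -> 35 -> 6
Step 6: curr=22, set curr.next=prev(12) | reversed so far: 22 -> 12 -> 42 -> 4 -> 35 -> 6
Step 7: curr=37, set curr.next=prev(22) | reversed so far: 37 -> 22 -> 12 -> 42 -> 4 -> 35 -> 6

37 -> 22 -> 12 -> 42 -> 4 -> 35 -> 6 -> None


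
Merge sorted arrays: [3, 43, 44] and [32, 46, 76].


Take 3 from A
Take 32 from B
Take 43 from A
Take 44 from A

Merged: [3, 32, 43, 44, 46, 76]


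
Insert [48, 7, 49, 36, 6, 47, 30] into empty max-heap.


Insert 48: [48]
Insert 7: [48, 7]
Insert 49: [49, 7, 48]
Insert 36: [49, 36, 48, 7]
Insert 6: [49, 36, 48, 7, 6]
Insert 47: [49, 36, 48, 7, 6, 47]
Insert 30: [49, 36, 48, 7, 6, 47, 30]

Final heap: [49, 36, 48, 7, 6, 47, 30]


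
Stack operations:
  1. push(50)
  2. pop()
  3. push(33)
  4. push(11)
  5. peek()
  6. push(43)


push(50) -> [50]
pop()->50, []
push(33) -> [33]
push(11) -> [33, 11]
peek()->11
push(43) -> [33, 11, 43]

Final stack: [33, 11, 43]


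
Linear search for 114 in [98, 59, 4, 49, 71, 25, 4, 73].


i=0: 98!=114
i=1: 59!=114
i=2: 4!=114
i=3: 49!=114
i=4: 71!=114
i=5: 25!=114
i=6: 4!=114
i=7: 73!=114

Not found, 8 comps


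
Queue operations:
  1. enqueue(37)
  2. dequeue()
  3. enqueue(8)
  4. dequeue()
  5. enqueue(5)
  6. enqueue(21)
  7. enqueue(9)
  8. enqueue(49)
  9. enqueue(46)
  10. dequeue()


enqueue(37) -> [37]
dequeue()->37, []
enqueue(8) -> [8]
dequeue()->8, []
enqueue(5) -> [5]
enqueue(21) -> [5, 21]
enqueue(9) -> [5, 21, 9]
enqueue(49) -> [5, 21, 9, 49]
enqueue(46) -> [5, 21, 9, 49, 46]
dequeue()->5, [21, 9, 49, 46]

Final queue: [21, 9, 49, 46]


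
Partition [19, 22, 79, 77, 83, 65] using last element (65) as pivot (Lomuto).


Pivot: 65
  19 <= 65: advance i (no swap)
  22 <= 65: advance i (no swap)
Place pivot at 2: [19, 22, 65, 77, 83, 79]

Partitioned: [19, 22, 65, 77, 83, 79]


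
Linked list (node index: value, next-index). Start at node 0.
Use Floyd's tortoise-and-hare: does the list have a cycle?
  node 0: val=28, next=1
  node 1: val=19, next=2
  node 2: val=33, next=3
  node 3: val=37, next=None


Floyd's tortoise (slow, +1) and hare (fast, +2):
  init: slow=0, fast=0
  step 1: slow=1, fast=2
  step 2: fast 2->3->None, no cycle

Cycle: no


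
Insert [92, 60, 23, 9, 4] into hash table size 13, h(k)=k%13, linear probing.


Insert 92: h=1 -> slot 1
Insert 60: h=8 -> slot 8
Insert 23: h=10 -> slot 10
Insert 9: h=9 -> slot 9
Insert 4: h=4 -> slot 4

Table: [None, 92, None, None, 4, None, None, None, 60, 9, 23, None, None]


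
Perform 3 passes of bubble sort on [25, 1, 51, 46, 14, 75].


Initial: [25, 1, 51, 46, 14, 75]
Pass 1: [1, 25, 46, 14, 51, 75] (3 swaps)
Pass 2: [1, 25, 14, 46, 51, 75] (1 swaps)
Pass 3: [1, 14, 25, 46, 51, 75] (1 swaps)

After 3 passes: [1, 14, 25, 46, 51, 75]


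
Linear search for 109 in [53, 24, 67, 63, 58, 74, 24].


i=0: 53!=109
i=1: 24!=109
i=2: 67!=109
i=3: 63!=109
i=4: 58!=109
i=5: 74!=109
i=6: 24!=109

Not found, 7 comps


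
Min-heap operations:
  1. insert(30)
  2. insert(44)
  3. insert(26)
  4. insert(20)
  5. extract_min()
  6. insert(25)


insert(30) -> [30]
insert(44) -> [30, 44]
insert(26) -> [26, 44, 30]
insert(20) -> [20, 26, 30, 44]
extract_min()->20, [26, 44, 30]
insert(25) -> [25, 26, 30, 44]

Final heap: [25, 26, 30, 44]


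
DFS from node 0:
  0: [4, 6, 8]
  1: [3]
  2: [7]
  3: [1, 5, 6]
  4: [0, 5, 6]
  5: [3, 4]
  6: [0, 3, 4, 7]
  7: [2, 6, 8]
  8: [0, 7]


Visit 0, push [8, 6, 4]
Visit 4, push [6, 5]
Visit 5, push [3]
Visit 3, push [6, 1]
Visit 1, push []
Visit 6, push [7]
Visit 7, push [8, 2]
Visit 2, push []
Visit 8, push []

DFS order: [0, 4, 5, 3, 1, 6, 7, 2, 8]


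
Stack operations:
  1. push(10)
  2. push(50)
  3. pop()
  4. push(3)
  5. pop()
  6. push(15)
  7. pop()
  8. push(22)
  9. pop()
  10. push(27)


push(10) -> [10]
push(50) -> [10, 50]
pop()->50, [10]
push(3) -> [10, 3]
pop()->3, [10]
push(15) -> [10, 15]
pop()->15, [10]
push(22) -> [10, 22]
pop()->22, [10]
push(27) -> [10, 27]

Final stack: [10, 27]


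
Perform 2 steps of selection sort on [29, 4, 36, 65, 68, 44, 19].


Initial: [29, 4, 36, 65, 68, 44, 19]
Step 1: min=4 at 1
  Swap: [4, 29, 36, 65, 68, 44, 19]
Step 2: min=19 at 6
  Swap: [4, 19, 36, 65, 68, 44, 29]

After 2 steps: [4, 19, 36, 65, 68, 44, 29]


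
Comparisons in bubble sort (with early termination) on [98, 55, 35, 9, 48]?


Algorithm: bubble sort (with early termination)
Input: [98, 55, 35, 9, 48]
Sorted: [9, 35, 48, 55, 98]

10


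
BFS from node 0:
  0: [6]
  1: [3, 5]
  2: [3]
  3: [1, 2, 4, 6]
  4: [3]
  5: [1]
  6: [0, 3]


Visit 0, enqueue [6]
Visit 6, enqueue [3]
Visit 3, enqueue [1, 2, 4]
Visit 1, enqueue [5]
Visit 2, enqueue []
Visit 4, enqueue []
Visit 5, enqueue []

BFS order: [0, 6, 3, 1, 2, 4, 5]


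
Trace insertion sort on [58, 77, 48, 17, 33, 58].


Initial: [58, 77, 48, 17, 33, 58]
Insert 77: [58, 77, 48, 17, 33, 58]
Insert 48: [48, 58, 77, 17, 33, 58]
Insert 17: [17, 48, 58, 77, 33, 58]
Insert 33: [17, 33, 48, 58, 77, 58]
Insert 58: [17, 33, 48, 58, 58, 77]

Sorted: [17, 33, 48, 58, 58, 77]


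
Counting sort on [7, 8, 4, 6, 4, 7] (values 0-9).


Input: [7, 8, 4, 6, 4, 7]
Counts: [0, 0, 0, 0, 2, 0, 1, 2, 1, 0]

Sorted: [4, 4, 6, 7, 7, 8]


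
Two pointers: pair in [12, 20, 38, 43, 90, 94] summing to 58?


lo=0(12)+hi=5(94)=106
lo=0(12)+hi=4(90)=102
lo=0(12)+hi=3(43)=55
lo=1(20)+hi=3(43)=63
lo=1(20)+hi=2(38)=58

Yes: 20+38=58


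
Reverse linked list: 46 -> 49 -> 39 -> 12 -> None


Step 1: curr=46, set curr.next=prev(None) | reversed so far: 46
Step 2: curr=49, set curr.next=prev(46) | reversed so far: 49 -> 46
Step 3: curr=39, set curr.next=prev(49) | reversed so far: 39 -> 49 -> 46
Step 4: curr=12, set curr.next=prev(39) | reversed so far: 12 -> 39 -> 49 -> 46

12 -> 39 -> 49 -> 46 -> None


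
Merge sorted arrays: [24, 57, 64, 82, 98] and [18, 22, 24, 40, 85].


Take 18 from B
Take 22 from B
Take 24 from A
Take 24 from B
Take 40 from B
Take 57 from A
Take 64 from A
Take 82 from A
Take 85 from B

Merged: [18, 22, 24, 24, 40, 57, 64, 82, 85, 98]
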